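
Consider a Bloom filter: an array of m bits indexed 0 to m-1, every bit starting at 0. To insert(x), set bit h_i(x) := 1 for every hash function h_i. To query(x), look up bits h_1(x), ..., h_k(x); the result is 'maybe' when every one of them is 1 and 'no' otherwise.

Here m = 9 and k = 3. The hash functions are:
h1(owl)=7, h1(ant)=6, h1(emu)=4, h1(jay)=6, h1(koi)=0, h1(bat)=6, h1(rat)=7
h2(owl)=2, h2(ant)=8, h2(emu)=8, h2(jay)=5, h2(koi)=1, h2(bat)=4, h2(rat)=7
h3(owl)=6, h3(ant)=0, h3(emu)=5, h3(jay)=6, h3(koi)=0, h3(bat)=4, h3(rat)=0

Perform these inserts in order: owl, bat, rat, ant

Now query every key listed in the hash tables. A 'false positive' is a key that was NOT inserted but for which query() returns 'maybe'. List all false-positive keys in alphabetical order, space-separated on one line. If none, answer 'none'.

Answer: none

Derivation:
Start: bits=000000000
After insert 'owl': sets bits 2 6 7 -> bits=001000110
After insert 'bat': sets bits 4 6 -> bits=001010110
After insert 'rat': sets bits 0 7 -> bits=101010110
After insert 'ant': sets bits 0 6 8 -> bits=101010111
Not inserted: emu jay koi — query each against bits=101010111:
query emu: checks bit4=1, bit5=0, bit8=1 (has a 0) -> no => not a false positive
query jay: checks bit5=0, bit6=1 (has a 0) -> no => not a false positive
query koi: checks bit0=1, bit1=0 (has a 0) -> no => not a false positive
False positives (alphabetical): none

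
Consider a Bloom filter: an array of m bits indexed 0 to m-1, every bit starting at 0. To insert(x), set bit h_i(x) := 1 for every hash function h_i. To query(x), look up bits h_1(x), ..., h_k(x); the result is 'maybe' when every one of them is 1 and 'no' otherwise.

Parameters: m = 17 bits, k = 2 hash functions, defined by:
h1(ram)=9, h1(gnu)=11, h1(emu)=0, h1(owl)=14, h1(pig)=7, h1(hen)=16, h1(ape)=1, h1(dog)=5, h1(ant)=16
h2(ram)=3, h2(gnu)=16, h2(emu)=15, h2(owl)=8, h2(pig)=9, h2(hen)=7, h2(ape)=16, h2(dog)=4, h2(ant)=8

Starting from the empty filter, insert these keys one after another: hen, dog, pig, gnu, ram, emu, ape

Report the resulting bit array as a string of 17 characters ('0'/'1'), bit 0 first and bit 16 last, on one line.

Answer: 11011101010100011

Derivation:
Start: bits=00000000000000000
After insert 'hen': sets bits 7 16 -> bits=00000001000000001
After insert 'dog': sets bits 4 5 -> bits=00001101000000001
After insert 'pig': sets bits 7 9 -> bits=00001101010000001
After insert 'gnu': sets bits 11 16 -> bits=00001101010100001
After insert 'ram': sets bits 3 9 -> bits=00011101010100001
After insert 'emu': sets bits 0 15 -> bits=10011101010100011
After insert 'ape': sets bits 1 16 -> bits=11011101010100011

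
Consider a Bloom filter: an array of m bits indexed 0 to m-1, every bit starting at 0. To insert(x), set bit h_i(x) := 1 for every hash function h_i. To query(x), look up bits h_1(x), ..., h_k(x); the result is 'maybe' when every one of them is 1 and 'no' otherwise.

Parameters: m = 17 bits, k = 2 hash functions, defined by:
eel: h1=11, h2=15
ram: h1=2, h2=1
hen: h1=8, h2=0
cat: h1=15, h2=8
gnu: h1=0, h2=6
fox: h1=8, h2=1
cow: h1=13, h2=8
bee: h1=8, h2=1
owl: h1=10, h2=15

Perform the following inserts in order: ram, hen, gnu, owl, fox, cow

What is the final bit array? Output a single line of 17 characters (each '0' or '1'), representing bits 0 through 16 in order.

Answer: 11100010101001010

Derivation:
Start: bits=00000000000000000
After insert 'ram': sets bits 1 2 -> bits=01100000000000000
After insert 'hen': sets bits 0 8 -> bits=11100000100000000
After insert 'gnu': sets bits 0 6 -> bits=11100010100000000
After insert 'owl': sets bits 10 15 -> bits=11100010101000010
After insert 'fox': sets bits 1 8 -> bits=11100010101000010
After insert 'cow': sets bits 8 13 -> bits=11100010101001010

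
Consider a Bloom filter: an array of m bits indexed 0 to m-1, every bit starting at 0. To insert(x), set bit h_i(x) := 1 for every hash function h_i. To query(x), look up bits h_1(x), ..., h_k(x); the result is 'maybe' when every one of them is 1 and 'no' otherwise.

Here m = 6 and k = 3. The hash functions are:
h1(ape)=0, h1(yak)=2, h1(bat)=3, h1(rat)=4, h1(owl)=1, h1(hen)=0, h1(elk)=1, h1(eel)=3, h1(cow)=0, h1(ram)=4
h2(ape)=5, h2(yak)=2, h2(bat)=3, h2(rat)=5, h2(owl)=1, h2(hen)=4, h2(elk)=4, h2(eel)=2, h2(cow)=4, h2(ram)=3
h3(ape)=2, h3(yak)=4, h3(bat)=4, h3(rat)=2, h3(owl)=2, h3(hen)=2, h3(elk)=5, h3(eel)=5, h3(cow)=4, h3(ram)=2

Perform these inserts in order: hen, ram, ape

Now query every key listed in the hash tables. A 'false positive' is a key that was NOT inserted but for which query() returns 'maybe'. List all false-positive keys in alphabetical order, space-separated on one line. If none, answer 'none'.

Answer: bat cow eel rat yak

Derivation:
Start: bits=000000
After insert 'hen': sets bits 0 2 4 -> bits=101010
After insert 'ram': sets bits 2 3 4 -> bits=101110
After insert 'ape': sets bits 0 2 5 -> bits=101111
Not inserted: bat cow eel elk owl rat yak — query each against bits=101111:
query bat: checks bit3=1, bit4=1 (all 1) -> maybe => FALSE POSITIVE
query cow: checks bit0=1, bit4=1 (all 1) -> maybe => FALSE POSITIVE
query eel: checks bit2=1, bit3=1, bit5=1 (all 1) -> maybe => FALSE POSITIVE
query elk: checks bit1=0, bit4=1, bit5=1 (has a 0) -> no => not a false positive
query owl: checks bit1=0, bit2=1 (has a 0) -> no => not a false positive
query rat: checks bit2=1, bit4=1, bit5=1 (all 1) -> maybe => FALSE POSITIVE
query yak: checks bit2=1, bit4=1 (all 1) -> maybe => FALSE POSITIVE
False positives (alphabetical): bat cow eel rat yak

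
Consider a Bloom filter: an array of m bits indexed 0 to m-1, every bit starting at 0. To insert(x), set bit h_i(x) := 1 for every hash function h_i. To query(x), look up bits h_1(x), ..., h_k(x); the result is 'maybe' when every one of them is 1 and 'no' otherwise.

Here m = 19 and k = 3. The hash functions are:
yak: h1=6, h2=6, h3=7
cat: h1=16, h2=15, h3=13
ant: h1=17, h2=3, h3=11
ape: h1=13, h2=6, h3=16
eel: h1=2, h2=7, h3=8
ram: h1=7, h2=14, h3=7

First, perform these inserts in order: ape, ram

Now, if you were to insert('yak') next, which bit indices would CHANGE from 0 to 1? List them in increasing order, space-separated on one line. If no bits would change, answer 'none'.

Start: bits=0000000000000000000
After insert 'ape': sets bits 6 13 16 -> bits=0000001000000100100
After insert 'ram': sets bits 7 14 -> bits=0000001100000110100
insert 'yak' would touch bits 6 7; currently bit6=1, bit7=1
Bits that are 0 among those (would change 0->1): none

Answer: none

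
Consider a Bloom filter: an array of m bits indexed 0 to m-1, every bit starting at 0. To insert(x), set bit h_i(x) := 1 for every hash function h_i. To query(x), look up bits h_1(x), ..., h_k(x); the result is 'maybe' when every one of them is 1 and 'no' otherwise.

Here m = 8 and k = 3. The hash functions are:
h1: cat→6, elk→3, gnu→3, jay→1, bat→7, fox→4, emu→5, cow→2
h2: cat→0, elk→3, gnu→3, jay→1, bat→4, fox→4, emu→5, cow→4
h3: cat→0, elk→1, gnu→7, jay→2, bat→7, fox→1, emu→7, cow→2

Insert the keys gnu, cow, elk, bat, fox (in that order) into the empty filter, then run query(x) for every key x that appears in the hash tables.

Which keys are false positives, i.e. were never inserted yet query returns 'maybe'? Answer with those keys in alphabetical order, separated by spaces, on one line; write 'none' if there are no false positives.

Answer: jay

Derivation:
Start: bits=00000000
After insert 'gnu': sets bits 3 7 -> bits=00010001
After insert 'cow': sets bits 2 4 -> bits=00111001
After insert 'elk': sets bits 1 3 -> bits=01111001
After insert 'bat': sets bits 4 7 -> bits=01111001
After insert 'fox': sets bits 1 4 -> bits=01111001
Not inserted: cat emu jay — query each against bits=01111001:
query cat: checks bit0=0, bit6=0 (has a 0) -> no => not a false positive
query emu: checks bit5=0, bit7=1 (has a 0) -> no => not a false positive
query jay: checks bit1=1, bit2=1 (all 1) -> maybe => FALSE POSITIVE
False positives (alphabetical): jay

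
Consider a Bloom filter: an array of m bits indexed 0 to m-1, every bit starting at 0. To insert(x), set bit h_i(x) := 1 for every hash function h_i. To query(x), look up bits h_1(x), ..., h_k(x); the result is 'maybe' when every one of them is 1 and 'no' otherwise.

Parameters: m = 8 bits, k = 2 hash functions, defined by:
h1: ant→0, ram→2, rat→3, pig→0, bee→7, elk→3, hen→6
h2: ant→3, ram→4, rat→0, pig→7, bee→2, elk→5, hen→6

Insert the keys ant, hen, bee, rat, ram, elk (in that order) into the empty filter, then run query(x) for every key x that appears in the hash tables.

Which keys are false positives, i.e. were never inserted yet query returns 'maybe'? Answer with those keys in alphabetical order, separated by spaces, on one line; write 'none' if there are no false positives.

Answer: pig

Derivation:
Start: bits=00000000
After insert 'ant': sets bits 0 3 -> bits=10010000
After insert 'hen': sets bits 6 -> bits=10010010
After insert 'bee': sets bits 2 7 -> bits=10110011
After insert 'rat': sets bits 0 3 -> bits=10110011
After insert 'ram': sets bits 2 4 -> bits=10111011
After insert 'elk': sets bits 3 5 -> bits=10111111
Not inserted: pig — query each against bits=10111111:
query pig: checks bit0=1, bit7=1 (all 1) -> maybe => FALSE POSITIVE
False positives (alphabetical): pig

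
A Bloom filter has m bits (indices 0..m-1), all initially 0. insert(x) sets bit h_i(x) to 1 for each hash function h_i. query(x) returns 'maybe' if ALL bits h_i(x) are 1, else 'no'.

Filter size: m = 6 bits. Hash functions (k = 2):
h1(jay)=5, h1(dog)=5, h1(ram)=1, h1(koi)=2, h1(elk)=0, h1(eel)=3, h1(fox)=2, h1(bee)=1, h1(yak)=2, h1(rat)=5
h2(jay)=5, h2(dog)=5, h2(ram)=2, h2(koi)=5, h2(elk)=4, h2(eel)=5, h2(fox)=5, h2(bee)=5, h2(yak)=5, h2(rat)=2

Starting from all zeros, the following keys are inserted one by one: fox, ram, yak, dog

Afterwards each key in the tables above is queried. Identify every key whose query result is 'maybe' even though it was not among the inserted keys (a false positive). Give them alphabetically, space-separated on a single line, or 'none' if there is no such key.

Start: bits=000000
After insert 'fox': sets bits 2 5 -> bits=001001
After insert 'ram': sets bits 1 2 -> bits=011001
After insert 'yak': sets bits 2 5 -> bits=011001
After insert 'dog': sets bits 5 -> bits=011001
Not inserted: bee eel elk jay koi rat — query each against bits=011001:
query bee: checks bit1=1, bit5=1 (all 1) -> maybe => FALSE POSITIVE
query eel: checks bit3=0, bit5=1 (has a 0) -> no => not a false positive
query elk: checks bit0=0, bit4=0 (has a 0) -> no => not a false positive
query jay: checks bit5=1 (all 1) -> maybe => FALSE POSITIVE
query koi: checks bit2=1, bit5=1 (all 1) -> maybe => FALSE POSITIVE
query rat: checks bit2=1, bit5=1 (all 1) -> maybe => FALSE POSITIVE
False positives (alphabetical): bee jay koi rat

Answer: bee jay koi rat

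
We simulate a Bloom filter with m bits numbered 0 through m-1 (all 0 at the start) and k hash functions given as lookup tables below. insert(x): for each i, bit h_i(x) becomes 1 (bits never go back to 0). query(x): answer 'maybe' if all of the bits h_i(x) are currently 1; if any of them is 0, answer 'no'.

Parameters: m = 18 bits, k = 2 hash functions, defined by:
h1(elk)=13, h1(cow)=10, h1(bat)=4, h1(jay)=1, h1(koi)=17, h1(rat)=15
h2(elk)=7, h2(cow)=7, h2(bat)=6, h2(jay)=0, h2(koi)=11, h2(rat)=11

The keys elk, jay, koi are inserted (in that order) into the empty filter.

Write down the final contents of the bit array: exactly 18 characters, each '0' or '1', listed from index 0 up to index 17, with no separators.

Start: bits=000000000000000000
After insert 'elk': sets bits 7 13 -> bits=000000010000010000
After insert 'jay': sets bits 0 1 -> bits=110000010000010000
After insert 'koi': sets bits 11 17 -> bits=110000010001010001

Answer: 110000010001010001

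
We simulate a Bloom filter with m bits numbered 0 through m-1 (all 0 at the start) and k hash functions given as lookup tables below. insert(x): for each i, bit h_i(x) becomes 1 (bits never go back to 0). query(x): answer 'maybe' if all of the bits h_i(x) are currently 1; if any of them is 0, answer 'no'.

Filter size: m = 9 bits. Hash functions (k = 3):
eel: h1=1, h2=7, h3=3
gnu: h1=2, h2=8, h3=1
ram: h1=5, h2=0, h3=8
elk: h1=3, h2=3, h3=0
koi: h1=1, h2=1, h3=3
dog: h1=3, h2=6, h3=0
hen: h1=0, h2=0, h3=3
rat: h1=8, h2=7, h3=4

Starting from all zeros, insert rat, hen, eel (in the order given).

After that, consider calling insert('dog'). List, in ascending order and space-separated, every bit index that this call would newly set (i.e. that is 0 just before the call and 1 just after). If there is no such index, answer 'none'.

Answer: 6

Derivation:
Start: bits=000000000
After insert 'rat': sets bits 4 7 8 -> bits=000010011
After insert 'hen': sets bits 0 3 -> bits=100110011
After insert 'eel': sets bits 1 3 7 -> bits=110110011
insert 'dog' would touch bits 0 3 6; currently bit0=1, bit3=1, bit6=0
Bits that are 0 among those (would change 0->1): 6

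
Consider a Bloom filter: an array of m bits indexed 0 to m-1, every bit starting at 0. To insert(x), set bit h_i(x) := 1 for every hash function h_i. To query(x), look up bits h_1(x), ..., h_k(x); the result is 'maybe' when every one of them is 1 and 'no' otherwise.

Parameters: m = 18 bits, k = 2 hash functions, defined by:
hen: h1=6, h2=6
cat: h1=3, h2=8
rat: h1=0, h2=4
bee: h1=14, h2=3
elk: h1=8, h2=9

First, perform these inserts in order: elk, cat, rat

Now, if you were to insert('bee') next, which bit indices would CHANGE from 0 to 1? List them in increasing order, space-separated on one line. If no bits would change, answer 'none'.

Start: bits=000000000000000000
After insert 'elk': sets bits 8 9 -> bits=000000001100000000
After insert 'cat': sets bits 3 8 -> bits=000100001100000000
After insert 'rat': sets bits 0 4 -> bits=100110001100000000
insert 'bee' would touch bits 3 14; currently bit3=1, bit14=0
Bits that are 0 among those (would change 0->1): 14

Answer: 14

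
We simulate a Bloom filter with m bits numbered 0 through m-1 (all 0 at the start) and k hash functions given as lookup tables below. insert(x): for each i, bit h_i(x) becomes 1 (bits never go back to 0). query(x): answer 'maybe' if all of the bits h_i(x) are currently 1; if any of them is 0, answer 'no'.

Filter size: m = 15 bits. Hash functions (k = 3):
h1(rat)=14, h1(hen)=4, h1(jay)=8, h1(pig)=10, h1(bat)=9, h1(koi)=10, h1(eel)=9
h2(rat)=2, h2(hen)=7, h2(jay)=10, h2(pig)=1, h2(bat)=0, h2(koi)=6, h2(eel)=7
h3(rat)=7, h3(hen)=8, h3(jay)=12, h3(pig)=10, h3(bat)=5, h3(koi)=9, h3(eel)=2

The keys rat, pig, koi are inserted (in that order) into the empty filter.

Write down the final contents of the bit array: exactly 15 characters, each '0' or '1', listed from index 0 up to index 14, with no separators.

Start: bits=000000000000000
After insert 'rat': sets bits 2 7 14 -> bits=001000010000001
After insert 'pig': sets bits 1 10 -> bits=011000010010001
After insert 'koi': sets bits 6 9 10 -> bits=011000110110001

Answer: 011000110110001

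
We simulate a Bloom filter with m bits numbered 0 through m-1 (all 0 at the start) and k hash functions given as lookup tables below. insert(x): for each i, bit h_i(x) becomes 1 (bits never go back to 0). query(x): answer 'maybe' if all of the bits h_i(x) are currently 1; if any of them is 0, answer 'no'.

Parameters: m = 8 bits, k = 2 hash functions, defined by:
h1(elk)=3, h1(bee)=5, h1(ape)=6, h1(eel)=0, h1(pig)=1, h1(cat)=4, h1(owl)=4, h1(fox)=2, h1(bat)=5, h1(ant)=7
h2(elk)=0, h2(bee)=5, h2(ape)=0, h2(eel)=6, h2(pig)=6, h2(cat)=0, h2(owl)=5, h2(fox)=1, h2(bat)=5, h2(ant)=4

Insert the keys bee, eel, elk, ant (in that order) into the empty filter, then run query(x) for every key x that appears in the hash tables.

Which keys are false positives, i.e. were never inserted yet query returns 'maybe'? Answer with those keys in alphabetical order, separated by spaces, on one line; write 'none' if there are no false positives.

Start: bits=00000000
After insert 'bee': sets bits 5 -> bits=00000100
After insert 'eel': sets bits 0 6 -> bits=10000110
After insert 'elk': sets bits 0 3 -> bits=10010110
After insert 'ant': sets bits 4 7 -> bits=10011111
Not inserted: ape bat cat fox owl pig — query each against bits=10011111:
query ape: checks bit0=1, bit6=1 (all 1) -> maybe => FALSE POSITIVE
query bat: checks bit5=1 (all 1) -> maybe => FALSE POSITIVE
query cat: checks bit0=1, bit4=1 (all 1) -> maybe => FALSE POSITIVE
query fox: checks bit1=0, bit2=0 (has a 0) -> no => not a false positive
query owl: checks bit4=1, bit5=1 (all 1) -> maybe => FALSE POSITIVE
query pig: checks bit1=0, bit6=1 (has a 0) -> no => not a false positive
False positives (alphabetical): ape bat cat owl

Answer: ape bat cat owl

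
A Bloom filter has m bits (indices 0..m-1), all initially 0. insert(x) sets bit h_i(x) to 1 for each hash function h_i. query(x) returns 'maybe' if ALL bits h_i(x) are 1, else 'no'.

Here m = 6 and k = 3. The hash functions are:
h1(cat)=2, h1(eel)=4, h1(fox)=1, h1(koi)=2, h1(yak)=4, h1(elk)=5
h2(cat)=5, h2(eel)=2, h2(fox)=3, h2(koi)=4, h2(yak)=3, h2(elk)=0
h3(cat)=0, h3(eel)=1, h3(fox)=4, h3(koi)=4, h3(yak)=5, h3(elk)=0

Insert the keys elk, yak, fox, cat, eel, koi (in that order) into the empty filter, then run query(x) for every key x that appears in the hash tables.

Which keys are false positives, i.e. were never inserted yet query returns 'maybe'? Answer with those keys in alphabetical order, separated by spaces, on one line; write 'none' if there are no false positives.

Answer: none

Derivation:
Start: bits=000000
After insert 'elk': sets bits 0 5 -> bits=100001
After insert 'yak': sets bits 3 4 5 -> bits=100111
After insert 'fox': sets bits 1 3 4 -> bits=110111
After insert 'cat': sets bits 0 2 5 -> bits=111111
After insert 'eel': sets bits 1 2 4 -> bits=111111
After insert 'koi': sets bits 2 4 -> bits=111111
Not inserted: (none) — query each against bits=111111:
False positives (alphabetical): none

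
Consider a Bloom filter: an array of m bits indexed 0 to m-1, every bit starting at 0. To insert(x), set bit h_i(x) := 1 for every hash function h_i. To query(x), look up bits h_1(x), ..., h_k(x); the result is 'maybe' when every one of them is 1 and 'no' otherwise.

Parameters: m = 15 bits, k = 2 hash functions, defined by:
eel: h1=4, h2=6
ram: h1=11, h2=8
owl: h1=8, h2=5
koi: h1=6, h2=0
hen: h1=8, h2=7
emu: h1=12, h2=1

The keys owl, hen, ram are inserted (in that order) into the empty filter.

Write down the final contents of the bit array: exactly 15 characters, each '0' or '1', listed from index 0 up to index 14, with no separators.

Start: bits=000000000000000
After insert 'owl': sets bits 5 8 -> bits=000001001000000
After insert 'hen': sets bits 7 8 -> bits=000001011000000
After insert 'ram': sets bits 8 11 -> bits=000001011001000

Answer: 000001011001000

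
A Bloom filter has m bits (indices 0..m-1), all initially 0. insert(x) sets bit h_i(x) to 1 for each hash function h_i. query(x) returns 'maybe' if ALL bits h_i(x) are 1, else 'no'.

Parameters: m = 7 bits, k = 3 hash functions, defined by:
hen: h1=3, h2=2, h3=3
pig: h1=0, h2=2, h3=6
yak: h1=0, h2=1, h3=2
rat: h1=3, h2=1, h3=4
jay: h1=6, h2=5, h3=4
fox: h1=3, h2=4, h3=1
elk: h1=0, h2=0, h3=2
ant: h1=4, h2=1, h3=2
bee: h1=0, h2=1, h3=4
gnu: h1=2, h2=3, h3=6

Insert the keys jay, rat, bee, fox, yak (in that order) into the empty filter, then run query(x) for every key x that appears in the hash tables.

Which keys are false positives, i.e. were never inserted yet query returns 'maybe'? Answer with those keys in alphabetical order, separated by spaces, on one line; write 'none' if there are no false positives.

Answer: ant elk gnu hen pig

Derivation:
Start: bits=0000000
After insert 'jay': sets bits 4 5 6 -> bits=0000111
After insert 'rat': sets bits 1 3 4 -> bits=0101111
After insert 'bee': sets bits 0 1 4 -> bits=1101111
After insert 'fox': sets bits 1 3 4 -> bits=1101111
After insert 'yak': sets bits 0 1 2 -> bits=1111111
Not inserted: ant elk gnu hen pig — query each against bits=1111111:
query ant: checks bit1=1, bit2=1, bit4=1 (all 1) -> maybe => FALSE POSITIVE
query elk: checks bit0=1, bit2=1 (all 1) -> maybe => FALSE POSITIVE
query gnu: checks bit2=1, bit3=1, bit6=1 (all 1) -> maybe => FALSE POSITIVE
query hen: checks bit2=1, bit3=1 (all 1) -> maybe => FALSE POSITIVE
query pig: checks bit0=1, bit2=1, bit6=1 (all 1) -> maybe => FALSE POSITIVE
False positives (alphabetical): ant elk gnu hen pig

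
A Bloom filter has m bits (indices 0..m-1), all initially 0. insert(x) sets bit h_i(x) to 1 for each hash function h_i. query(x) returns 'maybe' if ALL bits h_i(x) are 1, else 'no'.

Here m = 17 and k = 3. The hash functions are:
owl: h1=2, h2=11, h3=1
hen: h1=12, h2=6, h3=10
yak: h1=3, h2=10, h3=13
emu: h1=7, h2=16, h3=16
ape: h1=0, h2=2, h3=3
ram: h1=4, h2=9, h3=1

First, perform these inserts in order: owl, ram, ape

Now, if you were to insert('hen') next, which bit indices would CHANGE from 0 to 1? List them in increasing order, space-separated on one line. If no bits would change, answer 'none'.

Answer: 6 10 12

Derivation:
Start: bits=00000000000000000
After insert 'owl': sets bits 1 2 11 -> bits=01100000000100000
After insert 'ram': sets bits 1 4 9 -> bits=01101000010100000
After insert 'ape': sets bits 0 2 3 -> bits=11111000010100000
insert 'hen' would touch bits 6 10 12; currently bit6=0, bit10=0, bit12=0
Bits that are 0 among those (would change 0->1): 6 10 12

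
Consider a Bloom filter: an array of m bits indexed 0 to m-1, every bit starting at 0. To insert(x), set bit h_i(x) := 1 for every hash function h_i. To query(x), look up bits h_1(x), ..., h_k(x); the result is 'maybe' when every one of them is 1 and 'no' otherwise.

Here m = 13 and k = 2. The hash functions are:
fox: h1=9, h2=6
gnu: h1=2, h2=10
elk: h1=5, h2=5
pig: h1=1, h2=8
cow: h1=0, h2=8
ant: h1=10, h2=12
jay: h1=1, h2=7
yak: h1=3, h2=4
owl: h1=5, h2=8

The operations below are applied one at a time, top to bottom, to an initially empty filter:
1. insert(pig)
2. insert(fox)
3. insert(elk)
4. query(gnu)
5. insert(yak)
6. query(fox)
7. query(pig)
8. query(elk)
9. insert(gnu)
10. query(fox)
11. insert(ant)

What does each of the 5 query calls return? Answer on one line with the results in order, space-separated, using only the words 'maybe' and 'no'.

Start: bits=0000000000000
Op 1: insert pig -> sets bits 1 8 -> bits=0100000010000
Op 2: insert fox -> sets bits 6 9 -> bits=0100001011000
Op 3: insert elk -> sets bits 5 -> bits=0100011011000
Op 4: query gnu -> checks bit2=0, bit10=0 (has a 0) -> no
Op 5: insert yak -> sets bits 3 4 -> bits=0101111011000
Op 6: query fox -> checks bit6=1, bit9=1 (all 1) -> maybe
Op 7: query pig -> checks bit1=1, bit8=1 (all 1) -> maybe
Op 8: query elk -> checks bit5=1 (all 1) -> maybe
Op 9: insert gnu -> sets bits 2 10 -> bits=0111111011100
Op 10: query fox -> checks bit6=1, bit9=1 (all 1) -> maybe
Op 11: insert ant -> sets bits 10 12 -> bits=0111111011101
Query results in order: no maybe maybe maybe maybe

Answer: no maybe maybe maybe maybe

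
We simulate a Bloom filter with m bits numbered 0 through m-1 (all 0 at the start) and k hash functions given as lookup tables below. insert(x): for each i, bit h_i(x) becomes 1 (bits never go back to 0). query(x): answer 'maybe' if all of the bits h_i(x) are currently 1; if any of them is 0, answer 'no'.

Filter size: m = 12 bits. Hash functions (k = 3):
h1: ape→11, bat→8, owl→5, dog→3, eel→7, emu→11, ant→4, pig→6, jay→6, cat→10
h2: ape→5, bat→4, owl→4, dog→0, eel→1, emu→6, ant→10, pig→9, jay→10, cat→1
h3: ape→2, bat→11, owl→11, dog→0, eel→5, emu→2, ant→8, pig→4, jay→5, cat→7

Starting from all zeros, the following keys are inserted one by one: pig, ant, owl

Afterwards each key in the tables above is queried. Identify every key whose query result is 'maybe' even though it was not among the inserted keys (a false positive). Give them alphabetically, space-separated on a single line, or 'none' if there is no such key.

Answer: bat jay

Derivation:
Start: bits=000000000000
After insert 'pig': sets bits 4 6 9 -> bits=000010100100
After insert 'ant': sets bits 4 8 10 -> bits=000010101110
After insert 'owl': sets bits 4 5 11 -> bits=000011101111
Not inserted: ape bat cat dog eel emu jay — query each against bits=000011101111:
query ape: checks bit2=0, bit5=1, bit11=1 (has a 0) -> no => not a false positive
query bat: checks bit4=1, bit8=1, bit11=1 (all 1) -> maybe => FALSE POSITIVE
query cat: checks bit1=0, bit7=0, bit10=1 (has a 0) -> no => not a false positive
query dog: checks bit0=0, bit3=0 (has a 0) -> no => not a false positive
query eel: checks bit1=0, bit5=1, bit7=0 (has a 0) -> no => not a false positive
query emu: checks bit2=0, bit6=1, bit11=1 (has a 0) -> no => not a false positive
query jay: checks bit5=1, bit6=1, bit10=1 (all 1) -> maybe => FALSE POSITIVE
False positives (alphabetical): bat jay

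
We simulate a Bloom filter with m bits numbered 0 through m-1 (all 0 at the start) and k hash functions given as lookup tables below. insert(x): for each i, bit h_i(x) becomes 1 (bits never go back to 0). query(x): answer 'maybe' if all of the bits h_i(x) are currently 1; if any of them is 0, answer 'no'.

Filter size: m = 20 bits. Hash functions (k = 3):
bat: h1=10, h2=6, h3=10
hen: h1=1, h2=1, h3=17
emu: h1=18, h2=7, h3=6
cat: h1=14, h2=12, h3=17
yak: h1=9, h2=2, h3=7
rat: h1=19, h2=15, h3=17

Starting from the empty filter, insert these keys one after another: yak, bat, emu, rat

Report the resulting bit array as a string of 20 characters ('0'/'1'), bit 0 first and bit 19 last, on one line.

Answer: 00100011011000010111

Derivation:
Start: bits=00000000000000000000
After insert 'yak': sets bits 2 7 9 -> bits=00100001010000000000
After insert 'bat': sets bits 6 10 -> bits=00100011011000000000
After insert 'emu': sets bits 6 7 18 -> bits=00100011011000000010
After insert 'rat': sets bits 15 17 19 -> bits=00100011011000010111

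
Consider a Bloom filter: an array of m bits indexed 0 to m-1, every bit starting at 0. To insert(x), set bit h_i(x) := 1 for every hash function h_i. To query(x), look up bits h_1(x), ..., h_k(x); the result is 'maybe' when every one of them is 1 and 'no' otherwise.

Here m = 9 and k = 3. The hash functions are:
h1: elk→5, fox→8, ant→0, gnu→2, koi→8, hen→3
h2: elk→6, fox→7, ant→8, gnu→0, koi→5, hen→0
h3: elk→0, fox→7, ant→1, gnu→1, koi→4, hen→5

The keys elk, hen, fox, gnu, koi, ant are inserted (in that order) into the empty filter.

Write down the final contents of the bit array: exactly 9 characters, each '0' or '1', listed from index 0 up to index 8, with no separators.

Start: bits=000000000
After insert 'elk': sets bits 0 5 6 -> bits=100001100
After insert 'hen': sets bits 0 3 5 -> bits=100101100
After insert 'fox': sets bits 7 8 -> bits=100101111
After insert 'gnu': sets bits 0 1 2 -> bits=111101111
After insert 'koi': sets bits 4 5 8 -> bits=111111111
After insert 'ant': sets bits 0 1 8 -> bits=111111111

Answer: 111111111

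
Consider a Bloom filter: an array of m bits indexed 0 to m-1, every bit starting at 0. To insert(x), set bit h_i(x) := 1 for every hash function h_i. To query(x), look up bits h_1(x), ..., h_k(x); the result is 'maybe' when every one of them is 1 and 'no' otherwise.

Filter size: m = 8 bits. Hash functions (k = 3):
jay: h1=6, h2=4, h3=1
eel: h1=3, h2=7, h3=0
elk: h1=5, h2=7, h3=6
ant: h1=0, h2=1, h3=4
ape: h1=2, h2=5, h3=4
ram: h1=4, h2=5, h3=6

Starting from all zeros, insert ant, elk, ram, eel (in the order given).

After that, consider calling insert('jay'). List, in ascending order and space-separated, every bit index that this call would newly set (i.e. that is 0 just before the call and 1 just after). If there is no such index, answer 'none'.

Answer: none

Derivation:
Start: bits=00000000
After insert 'ant': sets bits 0 1 4 -> bits=11001000
After insert 'elk': sets bits 5 6 7 -> bits=11001111
After insert 'ram': sets bits 4 5 6 -> bits=11001111
After insert 'eel': sets bits 0 3 7 -> bits=11011111
insert 'jay' would touch bits 1 4 6; currently bit1=1, bit4=1, bit6=1
Bits that are 0 among those (would change 0->1): none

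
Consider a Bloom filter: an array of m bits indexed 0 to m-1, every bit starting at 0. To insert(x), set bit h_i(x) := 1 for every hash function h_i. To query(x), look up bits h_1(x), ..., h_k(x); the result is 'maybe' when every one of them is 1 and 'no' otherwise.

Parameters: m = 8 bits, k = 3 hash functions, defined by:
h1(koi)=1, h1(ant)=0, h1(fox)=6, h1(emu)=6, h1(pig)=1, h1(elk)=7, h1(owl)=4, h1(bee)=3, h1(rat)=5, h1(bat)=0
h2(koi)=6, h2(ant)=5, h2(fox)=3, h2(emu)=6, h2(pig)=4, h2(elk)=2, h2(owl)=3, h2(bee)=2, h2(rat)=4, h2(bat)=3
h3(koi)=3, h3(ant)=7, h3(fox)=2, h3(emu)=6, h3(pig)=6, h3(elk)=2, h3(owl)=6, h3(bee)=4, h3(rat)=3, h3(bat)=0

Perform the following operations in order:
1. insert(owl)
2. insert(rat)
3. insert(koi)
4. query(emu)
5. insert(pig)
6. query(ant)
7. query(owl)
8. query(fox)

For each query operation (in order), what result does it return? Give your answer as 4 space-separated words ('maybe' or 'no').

Start: bits=00000000
Op 1: insert owl -> sets bits 3 4 6 -> bits=00011010
Op 2: insert rat -> sets bits 3 4 5 -> bits=00011110
Op 3: insert koi -> sets bits 1 3 6 -> bits=01011110
Op 4: query emu -> checks bit6=1 (all 1) -> maybe
Op 5: insert pig -> sets bits 1 4 6 -> bits=01011110
Op 6: query ant -> checks bit0=0, bit5=1, bit7=0 (has a 0) -> no
Op 7: query owl -> checks bit3=1, bit4=1, bit6=1 (all 1) -> maybe
Op 8: query fox -> checks bit2=0, bit3=1, bit6=1 (has a 0) -> no
Query results in order: maybe no maybe no

Answer: maybe no maybe no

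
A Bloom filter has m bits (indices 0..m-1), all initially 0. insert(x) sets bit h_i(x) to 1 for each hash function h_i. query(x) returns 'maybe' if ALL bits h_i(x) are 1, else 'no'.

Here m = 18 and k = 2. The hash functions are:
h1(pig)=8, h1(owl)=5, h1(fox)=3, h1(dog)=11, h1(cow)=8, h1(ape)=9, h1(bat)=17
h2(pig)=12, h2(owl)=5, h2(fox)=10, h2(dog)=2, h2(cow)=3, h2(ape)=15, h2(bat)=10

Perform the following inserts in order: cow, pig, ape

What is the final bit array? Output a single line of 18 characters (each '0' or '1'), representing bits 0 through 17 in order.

Start: bits=000000000000000000
After insert 'cow': sets bits 3 8 -> bits=000100001000000000
After insert 'pig': sets bits 8 12 -> bits=000100001000100000
After insert 'ape': sets bits 9 15 -> bits=000100001100100100

Answer: 000100001100100100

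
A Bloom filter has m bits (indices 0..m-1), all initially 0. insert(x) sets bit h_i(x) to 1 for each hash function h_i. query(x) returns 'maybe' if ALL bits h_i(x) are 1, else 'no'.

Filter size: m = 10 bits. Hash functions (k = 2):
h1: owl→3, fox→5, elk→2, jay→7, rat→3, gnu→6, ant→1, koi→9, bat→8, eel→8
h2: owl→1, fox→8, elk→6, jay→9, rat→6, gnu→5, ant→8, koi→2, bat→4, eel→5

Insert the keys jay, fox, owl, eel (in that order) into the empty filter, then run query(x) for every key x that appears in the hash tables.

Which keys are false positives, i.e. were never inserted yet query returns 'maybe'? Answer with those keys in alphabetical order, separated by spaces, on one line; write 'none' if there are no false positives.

Start: bits=0000000000
After insert 'jay': sets bits 7 9 -> bits=0000000101
After insert 'fox': sets bits 5 8 -> bits=0000010111
After insert 'owl': sets bits 1 3 -> bits=0101010111
After insert 'eel': sets bits 5 8 -> bits=0101010111
Not inserted: ant bat elk gnu koi rat — query each against bits=0101010111:
query ant: checks bit1=1, bit8=1 (all 1) -> maybe => FALSE POSITIVE
query bat: checks bit4=0, bit8=1 (has a 0) -> no => not a false positive
query elk: checks bit2=0, bit6=0 (has a 0) -> no => not a false positive
query gnu: checks bit5=1, bit6=0 (has a 0) -> no => not a false positive
query koi: checks bit2=0, bit9=1 (has a 0) -> no => not a false positive
query rat: checks bit3=1, bit6=0 (has a 0) -> no => not a false positive
False positives (alphabetical): ant

Answer: ant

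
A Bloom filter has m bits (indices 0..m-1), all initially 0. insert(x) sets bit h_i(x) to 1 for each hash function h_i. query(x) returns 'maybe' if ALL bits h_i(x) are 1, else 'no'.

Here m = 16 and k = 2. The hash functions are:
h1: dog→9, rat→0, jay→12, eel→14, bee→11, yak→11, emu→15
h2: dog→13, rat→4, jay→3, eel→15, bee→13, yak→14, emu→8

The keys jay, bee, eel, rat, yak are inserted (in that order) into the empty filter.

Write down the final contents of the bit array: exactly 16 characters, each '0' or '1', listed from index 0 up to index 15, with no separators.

Start: bits=0000000000000000
After insert 'jay': sets bits 3 12 -> bits=0001000000001000
After insert 'bee': sets bits 11 13 -> bits=0001000000011100
After insert 'eel': sets bits 14 15 -> bits=0001000000011111
After insert 'rat': sets bits 0 4 -> bits=1001100000011111
After insert 'yak': sets bits 11 14 -> bits=1001100000011111

Answer: 1001100000011111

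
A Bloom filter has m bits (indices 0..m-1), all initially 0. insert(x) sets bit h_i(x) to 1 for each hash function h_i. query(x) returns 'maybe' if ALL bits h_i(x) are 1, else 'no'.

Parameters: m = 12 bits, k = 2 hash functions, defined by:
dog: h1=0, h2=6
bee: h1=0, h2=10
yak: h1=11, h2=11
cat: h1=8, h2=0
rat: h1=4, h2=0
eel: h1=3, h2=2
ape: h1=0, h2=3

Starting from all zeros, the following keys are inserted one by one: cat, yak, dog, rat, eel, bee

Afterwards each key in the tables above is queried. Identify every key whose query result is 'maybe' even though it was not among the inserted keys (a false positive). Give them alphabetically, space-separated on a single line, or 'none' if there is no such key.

Answer: ape

Derivation:
Start: bits=000000000000
After insert 'cat': sets bits 0 8 -> bits=100000001000
After insert 'yak': sets bits 11 -> bits=100000001001
After insert 'dog': sets bits 0 6 -> bits=100000101001
After insert 'rat': sets bits 0 4 -> bits=100010101001
After insert 'eel': sets bits 2 3 -> bits=101110101001
After insert 'bee': sets bits 0 10 -> bits=101110101011
Not inserted: ape — query each against bits=101110101011:
query ape: checks bit0=1, bit3=1 (all 1) -> maybe => FALSE POSITIVE
False positives (alphabetical): ape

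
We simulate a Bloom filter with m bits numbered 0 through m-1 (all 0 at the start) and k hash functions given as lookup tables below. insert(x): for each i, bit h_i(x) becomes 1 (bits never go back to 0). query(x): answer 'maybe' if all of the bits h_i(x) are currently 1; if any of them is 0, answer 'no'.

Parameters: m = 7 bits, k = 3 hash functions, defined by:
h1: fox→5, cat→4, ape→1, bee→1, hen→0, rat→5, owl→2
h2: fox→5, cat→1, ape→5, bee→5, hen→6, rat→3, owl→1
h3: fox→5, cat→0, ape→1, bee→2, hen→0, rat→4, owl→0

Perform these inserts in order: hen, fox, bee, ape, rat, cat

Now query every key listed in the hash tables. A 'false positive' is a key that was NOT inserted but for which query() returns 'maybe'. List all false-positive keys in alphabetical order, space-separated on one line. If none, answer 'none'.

Answer: owl

Derivation:
Start: bits=0000000
After insert 'hen': sets bits 0 6 -> bits=1000001
After insert 'fox': sets bits 5 -> bits=1000011
After insert 'bee': sets bits 1 2 5 -> bits=1110011
After insert 'ape': sets bits 1 5 -> bits=1110011
After insert 'rat': sets bits 3 4 5 -> bits=1111111
After insert 'cat': sets bits 0 1 4 -> bits=1111111
Not inserted: owl — query each against bits=1111111:
query owl: checks bit0=1, bit1=1, bit2=1 (all 1) -> maybe => FALSE POSITIVE
False positives (alphabetical): owl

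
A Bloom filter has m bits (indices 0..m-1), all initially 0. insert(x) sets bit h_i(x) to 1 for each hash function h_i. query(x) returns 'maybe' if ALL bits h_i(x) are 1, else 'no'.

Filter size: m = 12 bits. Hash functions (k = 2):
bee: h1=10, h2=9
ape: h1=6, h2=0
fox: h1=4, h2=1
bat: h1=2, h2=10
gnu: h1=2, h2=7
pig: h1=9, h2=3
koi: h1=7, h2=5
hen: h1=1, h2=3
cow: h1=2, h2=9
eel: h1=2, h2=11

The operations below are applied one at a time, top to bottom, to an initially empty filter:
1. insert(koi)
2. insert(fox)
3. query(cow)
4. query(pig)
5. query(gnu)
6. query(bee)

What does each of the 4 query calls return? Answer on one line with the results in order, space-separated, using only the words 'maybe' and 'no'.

Start: bits=000000000000
Op 1: insert koi -> sets bits 5 7 -> bits=000001010000
Op 2: insert fox -> sets bits 1 4 -> bits=010011010000
Op 3: query cow -> checks bit2=0, bit9=0 (has a 0) -> no
Op 4: query pig -> checks bit3=0, bit9=0 (has a 0) -> no
Op 5: query gnu -> checks bit2=0, bit7=1 (has a 0) -> no
Op 6: query bee -> checks bit9=0, bit10=0 (has a 0) -> no
Query results in order: no no no no

Answer: no no no no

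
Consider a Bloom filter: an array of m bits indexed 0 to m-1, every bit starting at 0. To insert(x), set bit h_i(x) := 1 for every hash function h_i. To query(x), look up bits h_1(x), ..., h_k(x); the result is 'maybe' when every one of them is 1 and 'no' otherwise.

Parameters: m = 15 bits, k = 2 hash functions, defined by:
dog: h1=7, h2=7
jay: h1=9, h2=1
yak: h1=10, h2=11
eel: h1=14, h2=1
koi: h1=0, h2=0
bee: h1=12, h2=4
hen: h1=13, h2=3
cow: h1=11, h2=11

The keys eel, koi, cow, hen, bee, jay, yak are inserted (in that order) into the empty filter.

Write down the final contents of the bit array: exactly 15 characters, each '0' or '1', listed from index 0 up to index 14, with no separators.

Start: bits=000000000000000
After insert 'eel': sets bits 1 14 -> bits=010000000000001
After insert 'koi': sets bits 0 -> bits=110000000000001
After insert 'cow': sets bits 11 -> bits=110000000001001
After insert 'hen': sets bits 3 13 -> bits=110100000001011
After insert 'bee': sets bits 4 12 -> bits=110110000001111
After insert 'jay': sets bits 1 9 -> bits=110110000101111
After insert 'yak': sets bits 10 11 -> bits=110110000111111

Answer: 110110000111111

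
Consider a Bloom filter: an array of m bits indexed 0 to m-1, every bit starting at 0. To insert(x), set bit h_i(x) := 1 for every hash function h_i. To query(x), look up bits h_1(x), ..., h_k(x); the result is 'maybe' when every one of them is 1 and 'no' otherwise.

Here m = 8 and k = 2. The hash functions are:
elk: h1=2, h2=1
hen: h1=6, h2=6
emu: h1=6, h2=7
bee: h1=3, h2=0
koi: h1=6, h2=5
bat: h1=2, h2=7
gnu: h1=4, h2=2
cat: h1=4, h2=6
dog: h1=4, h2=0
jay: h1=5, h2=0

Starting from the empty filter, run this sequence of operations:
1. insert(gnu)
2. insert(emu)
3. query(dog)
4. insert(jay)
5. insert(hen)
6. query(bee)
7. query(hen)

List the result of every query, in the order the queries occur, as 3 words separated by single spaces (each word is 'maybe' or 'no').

Answer: no no maybe

Derivation:
Start: bits=00000000
Op 1: insert gnu -> sets bits 2 4 -> bits=00101000
Op 2: insert emu -> sets bits 6 7 -> bits=00101011
Op 3: query dog -> checks bit0=0, bit4=1 (has a 0) -> no
Op 4: insert jay -> sets bits 0 5 -> bits=10101111
Op 5: insert hen -> sets bits 6 -> bits=10101111
Op 6: query bee -> checks bit0=1, bit3=0 (has a 0) -> no
Op 7: query hen -> checks bit6=1 (all 1) -> maybe
Query results in order: no no maybe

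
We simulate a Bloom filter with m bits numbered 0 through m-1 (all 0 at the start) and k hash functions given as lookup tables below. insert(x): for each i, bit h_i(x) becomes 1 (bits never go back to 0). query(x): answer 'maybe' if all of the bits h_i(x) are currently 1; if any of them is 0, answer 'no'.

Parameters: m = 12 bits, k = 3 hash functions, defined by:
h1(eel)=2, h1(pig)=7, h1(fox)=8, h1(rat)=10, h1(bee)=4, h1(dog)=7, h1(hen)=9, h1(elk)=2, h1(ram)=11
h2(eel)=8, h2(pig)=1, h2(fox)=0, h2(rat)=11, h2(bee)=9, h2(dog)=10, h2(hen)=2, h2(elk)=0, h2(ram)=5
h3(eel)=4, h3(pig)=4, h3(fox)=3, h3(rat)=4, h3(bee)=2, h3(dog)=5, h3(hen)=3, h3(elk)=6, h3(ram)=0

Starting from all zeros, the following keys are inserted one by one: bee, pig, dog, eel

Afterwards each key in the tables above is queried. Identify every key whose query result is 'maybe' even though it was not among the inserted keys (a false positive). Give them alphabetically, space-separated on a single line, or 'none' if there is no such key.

Answer: none

Derivation:
Start: bits=000000000000
After insert 'bee': sets bits 2 4 9 -> bits=001010000100
After insert 'pig': sets bits 1 4 7 -> bits=011010010100
After insert 'dog': sets bits 5 7 10 -> bits=011011010110
After insert 'eel': sets bits 2 4 8 -> bits=011011011110
Not inserted: elk fox hen ram rat — query each against bits=011011011110:
query elk: checks bit0=0, bit2=1, bit6=0 (has a 0) -> no => not a false positive
query fox: checks bit0=0, bit3=0, bit8=1 (has a 0) -> no => not a false positive
query hen: checks bit2=1, bit3=0, bit9=1 (has a 0) -> no => not a false positive
query ram: checks bit0=0, bit5=1, bit11=0 (has a 0) -> no => not a false positive
query rat: checks bit4=1, bit10=1, bit11=0 (has a 0) -> no => not a false positive
False positives (alphabetical): none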